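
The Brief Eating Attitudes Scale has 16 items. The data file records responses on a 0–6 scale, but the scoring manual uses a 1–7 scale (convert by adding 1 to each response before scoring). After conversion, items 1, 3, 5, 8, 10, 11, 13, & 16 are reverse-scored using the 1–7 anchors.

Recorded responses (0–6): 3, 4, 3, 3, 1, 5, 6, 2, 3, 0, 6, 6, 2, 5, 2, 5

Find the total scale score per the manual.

76

Convert to 1–7: 4, 5, 4, 4, 2, 6, 7, 3, 4, 1, 7, 7, 3, 6, 3, 6
Reverse-coded (reverse-coded value = 8 − response):
  item 1: 8 − 4 = 4
  item 3: 8 − 4 = 4
  item 5: 8 − 2 = 6
  item 8: 8 − 3 = 5
  item 10: 8 − 1 = 7
  item 11: 8 − 7 = 1
  item 13: 8 − 3 = 5
  item 16: 8 − 6 = 2
Scored: 4, 5, 4, 4, 6, 6, 7, 5, 4, 7, 1, 7, 5, 6, 3, 2
Total = 76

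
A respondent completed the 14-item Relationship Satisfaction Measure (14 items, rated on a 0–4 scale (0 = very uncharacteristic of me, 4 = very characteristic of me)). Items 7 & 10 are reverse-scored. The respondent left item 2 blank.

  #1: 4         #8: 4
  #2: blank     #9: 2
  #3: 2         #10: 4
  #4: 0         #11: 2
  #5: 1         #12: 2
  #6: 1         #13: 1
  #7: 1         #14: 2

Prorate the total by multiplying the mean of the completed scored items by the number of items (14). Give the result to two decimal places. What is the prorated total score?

Reverse-coded (on a 0–4 scale, reversed = 4 − raw):
  item 7: 4 − 1 = 3
  item 10: 4 − 4 = 0
Completed scored items (13 of 14): 4, 2, 0, 1, 1, 3, 4, 2, 0, 2, 2, 1, 2; sum = 24.
Person mean = 24 / 13 ≈ 1.8462
Prorated total = (24 / 13) × 14 = 25.85 (to 2 dp)

25.85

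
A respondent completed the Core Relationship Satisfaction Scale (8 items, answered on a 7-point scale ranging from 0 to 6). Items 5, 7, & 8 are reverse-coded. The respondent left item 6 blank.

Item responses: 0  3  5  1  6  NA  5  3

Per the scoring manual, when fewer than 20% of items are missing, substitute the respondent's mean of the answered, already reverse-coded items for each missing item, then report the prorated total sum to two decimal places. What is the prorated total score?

Reverse-coded (reversed = (0+6) − raw = 6 − raw):
  item 5: 6 − 6 = 0
  item 7: 6 − 5 = 1
  item 8: 6 − 3 = 3
Completed scored items (7 of 8): 0, 3, 5, 1, 0, 1, 3; sum = 13.
Person mean = 13 / 7 ≈ 1.8571
Prorated total = (13 / 7) × 8 = 14.86 (to 2 dp)

14.86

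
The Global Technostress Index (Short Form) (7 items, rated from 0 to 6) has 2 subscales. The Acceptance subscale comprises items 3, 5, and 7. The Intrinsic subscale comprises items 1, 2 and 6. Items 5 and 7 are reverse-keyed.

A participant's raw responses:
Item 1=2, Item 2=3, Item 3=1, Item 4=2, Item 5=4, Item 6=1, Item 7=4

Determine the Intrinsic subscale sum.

Intrinsic items: 1, 2, 6.
  item 1: 2
  item 2: 3
  item 6: 1
Sum = 2 + 3 + 1 = 6

6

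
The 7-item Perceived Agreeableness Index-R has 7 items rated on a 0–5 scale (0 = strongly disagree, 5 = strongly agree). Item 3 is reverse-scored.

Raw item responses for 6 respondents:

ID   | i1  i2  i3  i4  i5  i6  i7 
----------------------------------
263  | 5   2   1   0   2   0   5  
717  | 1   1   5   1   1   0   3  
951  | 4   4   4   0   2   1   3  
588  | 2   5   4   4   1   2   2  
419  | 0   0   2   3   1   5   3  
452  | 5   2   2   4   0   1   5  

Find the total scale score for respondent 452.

Respondent 452 raw: 5, 2, 2, 4, 0, 1, 5.
Reverse-coded (reversed = (0+5) − raw = 5 − raw):
  item 1: 5
  item 2: 2
  item 3: 5 − 2 = 3
  item 4: 4
  item 5: 0
  item 6: 1
  item 7: 5
Sum = 5 + 2 + 3 + 4 + 0 + 1 + 5 = 20

20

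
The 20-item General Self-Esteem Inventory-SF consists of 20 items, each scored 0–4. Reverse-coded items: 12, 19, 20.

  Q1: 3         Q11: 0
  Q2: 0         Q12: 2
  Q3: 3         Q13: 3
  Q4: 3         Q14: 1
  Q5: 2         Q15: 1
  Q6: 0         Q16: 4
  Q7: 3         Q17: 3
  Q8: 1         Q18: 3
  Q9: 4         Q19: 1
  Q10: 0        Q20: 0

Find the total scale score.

43

Raw sum = 37. Reverse-coded items: 12, 19, 20; their raw sum = 3.
Each reversal replaces raw with 4 − raw, changing the total by 4 − 2·raw per item.
Total = 37 + 3·4 − 2·3 = 37 + 12 − 6 = 43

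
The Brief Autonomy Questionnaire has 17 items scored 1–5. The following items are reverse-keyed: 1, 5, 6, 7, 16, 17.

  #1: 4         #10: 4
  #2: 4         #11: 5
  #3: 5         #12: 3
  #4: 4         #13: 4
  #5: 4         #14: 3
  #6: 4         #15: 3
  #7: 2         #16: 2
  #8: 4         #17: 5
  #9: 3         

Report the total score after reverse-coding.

Reverse-coded items (on a 1–5 scale, reversed = 6 − raw):
  item 1: 6 − 4 = 2
  item 5: 6 − 4 = 2
  item 6: 6 − 4 = 2
  item 7: 6 − 2 = 4
  item 16: 6 − 2 = 4
  item 17: 6 − 5 = 1
After reverse-coding: 2, 4, 5, 4, 2, 2, 4, 4, 3, 4, 5, 3, 4, 3, 3, 4, 1
Total = 2 + 4 + 5 + 4 + 2 + 2 + 4 + 4 + 3 + 4 + 5 + 3 + 4 + 3 + 3 + 4 + 1 = 57

57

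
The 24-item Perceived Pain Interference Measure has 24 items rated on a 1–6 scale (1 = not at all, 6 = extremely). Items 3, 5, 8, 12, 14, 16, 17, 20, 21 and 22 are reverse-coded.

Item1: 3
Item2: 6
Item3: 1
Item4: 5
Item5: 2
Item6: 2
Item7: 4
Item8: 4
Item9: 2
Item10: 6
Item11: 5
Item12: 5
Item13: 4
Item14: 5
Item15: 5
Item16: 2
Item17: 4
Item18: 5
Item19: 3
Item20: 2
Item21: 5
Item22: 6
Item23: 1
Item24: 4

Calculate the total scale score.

89

Reversing items 3, 5, 8, 12, 14, 16, 17, 20, 21, and 22 with 7 − raw:
Total = 3 + 6 + (7−1) + 5 + (7−2) + 2 + 4 + (7−4) + 2 + 6 + 5 + (7−5) + 4 + (7−5) + 5 + (7−2) + (7−4) + 5 + 3 + (7−2) + (7−5) + (7−6) + 1 + 4
      = 3 + 6 + 6 + 5 + 5 + 2 + 4 + 3 + 2 + 6 + 5 + 2 + 4 + 2 + 5 + 5 + 3 + 5 + 3 + 5 + 2 + 1 + 1 + 4 = 89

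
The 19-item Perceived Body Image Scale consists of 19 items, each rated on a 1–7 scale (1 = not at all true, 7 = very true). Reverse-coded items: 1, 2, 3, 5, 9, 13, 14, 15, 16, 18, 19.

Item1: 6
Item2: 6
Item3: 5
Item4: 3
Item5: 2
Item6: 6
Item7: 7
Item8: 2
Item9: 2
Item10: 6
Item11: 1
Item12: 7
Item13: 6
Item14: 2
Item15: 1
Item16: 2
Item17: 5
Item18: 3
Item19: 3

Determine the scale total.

Raw sum = 75. Reverse-coded items: 1, 2, 3, 5, 9, 13, 14, 15, 16, 18, 19; their raw sum = 38.
Each reversal replaces raw with 8 − raw, changing the total by 8 − 2·raw per item.
Total = 75 + 11·8 − 2·38 = 75 + 88 − 76 = 87

87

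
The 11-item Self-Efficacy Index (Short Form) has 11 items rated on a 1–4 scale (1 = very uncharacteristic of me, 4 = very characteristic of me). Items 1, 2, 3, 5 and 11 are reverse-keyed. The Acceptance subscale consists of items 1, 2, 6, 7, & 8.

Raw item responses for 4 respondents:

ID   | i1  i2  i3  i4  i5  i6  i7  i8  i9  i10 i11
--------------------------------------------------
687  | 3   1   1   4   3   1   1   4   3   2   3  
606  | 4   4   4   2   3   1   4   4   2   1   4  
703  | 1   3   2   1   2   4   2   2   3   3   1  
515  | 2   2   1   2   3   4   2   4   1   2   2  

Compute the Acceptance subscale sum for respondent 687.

12

Respondent 687 raw: 3, 1, 1, 4, 3, 1, 1, 4, 3, 2, 3.
Acceptance items: 1, 2, 6, 7, 8.
Reverse-coded (reverse-coded value = 5 − response):
  item 1: 5 − 3 = 2
  item 2: 5 − 1 = 4
  item 6: 1
  item 7: 1
  item 8: 4
Sum = 2 + 4 + 1 + 1 + 4 = 12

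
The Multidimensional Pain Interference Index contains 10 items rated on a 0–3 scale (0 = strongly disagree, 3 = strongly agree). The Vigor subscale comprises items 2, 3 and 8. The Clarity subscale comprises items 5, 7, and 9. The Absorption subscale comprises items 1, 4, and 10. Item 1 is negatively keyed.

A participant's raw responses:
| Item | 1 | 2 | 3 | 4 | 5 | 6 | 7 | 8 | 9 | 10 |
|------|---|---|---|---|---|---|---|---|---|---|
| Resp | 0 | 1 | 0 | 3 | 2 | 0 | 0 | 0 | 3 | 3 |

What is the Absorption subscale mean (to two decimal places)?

Absorption items: 1, 4, 10.
Of these, item 1 is negatively keyed; on a 0–3 scale, reversed = 3 − raw.
  item 1: 3 − 0 = 3
  item 4: 3
  item 10: 3
Sum = 3 + 3 + 3 = 9
Mean = 9 / 3 = 3.00

3.00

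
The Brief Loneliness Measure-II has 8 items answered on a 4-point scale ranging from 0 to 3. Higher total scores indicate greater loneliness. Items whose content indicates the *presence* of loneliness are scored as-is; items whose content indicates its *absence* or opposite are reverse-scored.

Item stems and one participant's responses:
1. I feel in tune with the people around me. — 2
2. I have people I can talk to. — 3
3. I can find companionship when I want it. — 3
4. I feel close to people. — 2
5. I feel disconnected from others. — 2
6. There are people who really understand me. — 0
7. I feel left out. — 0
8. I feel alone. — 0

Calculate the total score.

7

Items 1, 2, 3, 4, 6 describe the absence/opposite of loneliness → reverse-score.
on a 0–3 scale, reversed = 3 − raw.
  item 1: 3 − 2 = 1
  item 2: 3 − 3 = 0
  item 3: 3 − 3 = 0
  item 4: 3 − 2 = 1
  item 5: 2
  item 6: 3 − 0 = 3
  item 7: 0
  item 8: 0
Total = 1 + 0 + 0 + 1 + 2 + 3 + 0 + 0 = 7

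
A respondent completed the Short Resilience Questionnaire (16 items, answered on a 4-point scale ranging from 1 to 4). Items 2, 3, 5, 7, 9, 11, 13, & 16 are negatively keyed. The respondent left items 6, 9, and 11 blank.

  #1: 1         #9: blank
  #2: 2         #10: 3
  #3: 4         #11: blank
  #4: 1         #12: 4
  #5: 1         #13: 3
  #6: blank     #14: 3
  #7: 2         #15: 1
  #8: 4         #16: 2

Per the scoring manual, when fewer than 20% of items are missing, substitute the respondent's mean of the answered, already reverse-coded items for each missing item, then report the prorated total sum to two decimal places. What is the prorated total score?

Reverse-coded (on a 1–4 scale, reversed = 5 − raw):
  item 2: 5 − 2 = 3
  item 3: 5 − 4 = 1
  item 5: 5 − 1 = 4
  item 7: 5 − 2 = 3
  item 13: 5 − 3 = 2
  item 16: 5 − 2 = 3
Completed scored items (13 of 16): 1, 3, 1, 1, 4, 3, 4, 3, 4, 2, 3, 1, 3; sum = 33.
Person mean = 33 / 13 ≈ 2.5385
Prorated total = (33 / 13) × 16 = 40.62 (to 2 dp)

40.62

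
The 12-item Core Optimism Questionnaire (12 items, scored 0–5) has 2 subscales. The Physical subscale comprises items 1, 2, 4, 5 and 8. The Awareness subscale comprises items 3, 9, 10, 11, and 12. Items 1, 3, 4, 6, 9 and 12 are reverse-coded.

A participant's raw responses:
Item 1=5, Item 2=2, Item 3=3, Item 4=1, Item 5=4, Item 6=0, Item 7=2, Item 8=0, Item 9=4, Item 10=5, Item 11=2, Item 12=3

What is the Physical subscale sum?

10

Physical items: 1, 2, 4, 5, 8.
Of these, items 1 & 4 are reverse-coded; reverse-coded value = 5 − response.
  item 1: 5 − 5 = 0
  item 2: 2
  item 4: 5 − 1 = 4
  item 5: 4
  item 8: 0
Sum = 0 + 2 + 4 + 4 + 0 = 10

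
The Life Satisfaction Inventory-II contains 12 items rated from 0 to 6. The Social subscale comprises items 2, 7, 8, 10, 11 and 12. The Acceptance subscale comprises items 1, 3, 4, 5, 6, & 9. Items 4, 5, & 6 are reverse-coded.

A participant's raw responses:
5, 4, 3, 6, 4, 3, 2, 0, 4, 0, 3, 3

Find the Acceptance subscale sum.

Acceptance items: 1, 3, 4, 5, 6, 9.
Of these, items 4, 5, & 6 are reverse-coded; on a 0–6 scale, reversed = 6 − raw.
  item 1: 5
  item 3: 3
  item 4: 6 − 6 = 0
  item 5: 6 − 4 = 2
  item 6: 6 − 3 = 3
  item 9: 4
Sum = 5 + 3 + 0 + 2 + 3 + 4 = 17

17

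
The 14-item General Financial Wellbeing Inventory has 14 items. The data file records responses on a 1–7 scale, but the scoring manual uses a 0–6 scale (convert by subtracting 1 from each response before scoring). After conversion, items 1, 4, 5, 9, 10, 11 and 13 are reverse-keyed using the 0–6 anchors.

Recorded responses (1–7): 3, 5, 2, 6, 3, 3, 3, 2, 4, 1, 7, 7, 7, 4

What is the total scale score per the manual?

37

Convert to 0–6: 2, 4, 1, 5, 2, 2, 2, 1, 3, 0, 6, 6, 6, 3
Reverse-coded (reversed = (0+6) − raw = 6 − raw):
  item 1: 6 − 2 = 4
  item 4: 6 − 5 = 1
  item 5: 6 − 2 = 4
  item 9: 6 − 3 = 3
  item 10: 6 − 0 = 6
  item 11: 6 − 6 = 0
  item 13: 6 − 6 = 0
Scored: 4, 4, 1, 1, 4, 2, 2, 1, 3, 6, 0, 6, 0, 3
Total = 37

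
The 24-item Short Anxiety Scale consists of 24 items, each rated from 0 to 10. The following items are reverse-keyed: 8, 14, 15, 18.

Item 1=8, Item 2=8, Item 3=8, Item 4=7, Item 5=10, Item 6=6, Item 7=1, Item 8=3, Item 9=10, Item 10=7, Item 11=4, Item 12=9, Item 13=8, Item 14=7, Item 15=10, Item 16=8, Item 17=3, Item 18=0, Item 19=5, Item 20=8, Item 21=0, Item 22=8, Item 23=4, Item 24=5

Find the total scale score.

147

Reverse-keyed items use 10 − raw:
  item 8: 10 − 3 = 7
  item 14: 10 − 7 = 3
  item 15: 10 − 10 = 0
  item 18: 10 − 0 = 10
Scored items: 8, 8, 8, 7, 10, 6, 1, 7, 10, 7, 4, 9, 8, 3, 0, 8, 3, 10, 5, 8, 0, 8, 4, 5
Total = 8 + 8 + 8 + 7 + 10 + 6 + 1 + 7 + 10 + 7 + 4 + 9 + 8 + 3 + 0 + 8 + 3 + 10 + 5 + 8 + 0 + 8 + 4 + 5 = 147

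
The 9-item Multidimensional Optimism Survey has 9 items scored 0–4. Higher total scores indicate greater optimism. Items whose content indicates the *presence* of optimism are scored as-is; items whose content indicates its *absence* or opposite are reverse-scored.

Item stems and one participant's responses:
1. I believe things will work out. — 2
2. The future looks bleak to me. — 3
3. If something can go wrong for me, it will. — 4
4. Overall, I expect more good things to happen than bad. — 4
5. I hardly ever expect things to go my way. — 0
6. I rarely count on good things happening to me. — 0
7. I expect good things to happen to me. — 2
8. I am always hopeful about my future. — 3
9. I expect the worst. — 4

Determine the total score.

20

Items 2, 3, 5, 6, 9 describe the absence/opposite of optimism → reverse-score.
on a 0–4 scale, reversed = 4 − raw.
  item 1: 2
  item 2: 4 − 3 = 1
  item 3: 4 − 4 = 0
  item 4: 4
  item 5: 4 − 0 = 4
  item 6: 4 − 0 = 4
  item 7: 2
  item 8: 3
  item 9: 4 − 4 = 0
Total = 2 + 1 + 0 + 4 + 4 + 4 + 2 + 3 + 0 = 20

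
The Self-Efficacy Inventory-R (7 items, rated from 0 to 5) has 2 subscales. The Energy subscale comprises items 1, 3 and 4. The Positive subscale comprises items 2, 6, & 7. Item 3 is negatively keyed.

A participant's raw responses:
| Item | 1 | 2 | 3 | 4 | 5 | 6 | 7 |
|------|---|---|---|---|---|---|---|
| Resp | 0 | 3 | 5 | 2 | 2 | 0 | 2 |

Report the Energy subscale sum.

Energy items: 1, 3, 4.
Of these, item 3 is negatively keyed; reversed = (0+5) − raw = 5 − raw.
  item 1: 0
  item 3: 5 − 5 = 0
  item 4: 2
Sum = 0 + 0 + 2 = 2

2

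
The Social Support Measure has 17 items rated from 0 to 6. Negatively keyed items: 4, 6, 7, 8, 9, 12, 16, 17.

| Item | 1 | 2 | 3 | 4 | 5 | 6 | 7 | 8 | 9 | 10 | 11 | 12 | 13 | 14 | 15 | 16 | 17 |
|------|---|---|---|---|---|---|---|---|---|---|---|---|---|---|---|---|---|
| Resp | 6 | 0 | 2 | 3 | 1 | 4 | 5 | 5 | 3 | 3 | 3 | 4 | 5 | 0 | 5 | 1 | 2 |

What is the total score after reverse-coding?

46

Apply reverse scoring (reversed = (0+6) − raw = 6 − raw):
  item 4: 6 − 3 = 3
  item 6: 6 − 4 = 2
  item 7: 6 − 5 = 1
  item 8: 6 − 5 = 1
  item 9: 6 − 3 = 3
  item 12: 6 − 4 = 2
  item 16: 6 − 1 = 5
  item 17: 6 − 2 = 4
After reverse-coding: 6, 0, 2, 3, 1, 2, 1, 1, 3, 3, 3, 2, 5, 0, 5, 5, 4
Total = 6 + 0 + 2 + 3 + 1 + 2 + 1 + 1 + 3 + 3 + 3 + 2 + 5 + 0 + 5 + 5 + 4 = 46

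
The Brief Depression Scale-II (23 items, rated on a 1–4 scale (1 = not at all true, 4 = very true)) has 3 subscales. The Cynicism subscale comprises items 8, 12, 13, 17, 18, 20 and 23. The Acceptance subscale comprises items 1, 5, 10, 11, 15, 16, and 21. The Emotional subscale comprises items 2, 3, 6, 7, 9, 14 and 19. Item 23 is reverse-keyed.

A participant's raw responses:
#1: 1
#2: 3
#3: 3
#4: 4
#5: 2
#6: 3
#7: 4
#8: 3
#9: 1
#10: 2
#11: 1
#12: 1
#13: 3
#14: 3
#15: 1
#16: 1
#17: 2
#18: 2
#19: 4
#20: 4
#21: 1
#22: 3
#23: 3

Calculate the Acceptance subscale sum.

9

Acceptance items: 1, 5, 10, 11, 15, 16, 21.
  item 1: 1
  item 5: 2
  item 10: 2
  item 11: 1
  item 15: 1
  item 16: 1
  item 21: 1
Sum = 1 + 2 + 2 + 1 + 1 + 1 + 1 = 9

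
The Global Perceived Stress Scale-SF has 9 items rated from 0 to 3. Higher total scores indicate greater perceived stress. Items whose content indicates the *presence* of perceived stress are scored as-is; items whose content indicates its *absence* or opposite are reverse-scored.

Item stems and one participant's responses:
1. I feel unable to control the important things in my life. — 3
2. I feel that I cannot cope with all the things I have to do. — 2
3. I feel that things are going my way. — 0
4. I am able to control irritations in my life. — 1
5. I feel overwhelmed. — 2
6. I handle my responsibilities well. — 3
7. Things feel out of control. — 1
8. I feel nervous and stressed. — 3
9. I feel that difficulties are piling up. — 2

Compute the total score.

Items 3, 4, 6 describe the absence/opposite of perceived stress → reverse-score.
reverse-coded value = 3 − response.
  item 1: 3
  item 2: 2
  item 3: 3 − 0 = 3
  item 4: 3 − 1 = 2
  item 5: 2
  item 6: 3 − 3 = 0
  item 7: 1
  item 8: 3
  item 9: 2
Total = 3 + 2 + 3 + 2 + 2 + 0 + 1 + 3 + 2 = 18

18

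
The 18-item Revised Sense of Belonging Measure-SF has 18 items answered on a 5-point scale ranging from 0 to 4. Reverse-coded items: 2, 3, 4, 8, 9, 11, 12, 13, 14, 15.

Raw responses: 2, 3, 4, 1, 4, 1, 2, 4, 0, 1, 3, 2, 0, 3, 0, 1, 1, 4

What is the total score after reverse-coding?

Reversing items 2, 3, 4, 8, 9, 11, 12, 13, 14, & 15 with 4 − raw:
Total = 2 + (4−3) + (4−4) + (4−1) + 4 + 1 + 2 + (4−4) + (4−0) + 1 + (4−3) + (4−2) + (4−0) + (4−3) + (4−0) + 1 + 1 + 4
      = 2 + 1 + 0 + 3 + 4 + 1 + 2 + 0 + 4 + 1 + 1 + 2 + 4 + 1 + 4 + 1 + 1 + 4 = 36

36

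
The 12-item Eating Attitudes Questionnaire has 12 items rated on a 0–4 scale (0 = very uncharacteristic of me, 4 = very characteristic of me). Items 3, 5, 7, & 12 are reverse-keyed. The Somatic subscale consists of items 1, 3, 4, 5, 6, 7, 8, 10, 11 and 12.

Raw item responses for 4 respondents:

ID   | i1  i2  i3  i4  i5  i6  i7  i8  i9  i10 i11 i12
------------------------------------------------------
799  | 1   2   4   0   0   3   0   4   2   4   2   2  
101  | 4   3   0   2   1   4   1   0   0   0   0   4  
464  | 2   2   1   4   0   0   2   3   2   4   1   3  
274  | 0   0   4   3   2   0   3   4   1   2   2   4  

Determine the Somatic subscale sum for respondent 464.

24

Respondent 464 raw: 2, 2, 1, 4, 0, 0, 2, 3, 2, 4, 1, 3.
Somatic items: 1, 3, 4, 5, 6, 7, 8, 10, 11, 12.
Reverse-coded (on a 0–4 scale, reversed = 4 − raw):
  item 1: 2
  item 3: 4 − 1 = 3
  item 4: 4
  item 5: 4 − 0 = 4
  item 6: 0
  item 7: 4 − 2 = 2
  item 8: 3
  item 10: 4
  item 11: 1
  item 12: 4 − 3 = 1
Sum = 2 + 3 + 4 + 4 + 0 + 2 + 3 + 4 + 1 + 1 = 24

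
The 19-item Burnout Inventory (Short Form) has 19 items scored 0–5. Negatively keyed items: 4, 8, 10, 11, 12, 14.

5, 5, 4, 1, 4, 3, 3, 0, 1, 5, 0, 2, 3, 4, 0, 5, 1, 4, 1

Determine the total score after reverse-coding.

Reverse-coded items (on a 0–5 scale, reversed = 5 − raw):
  item 4: 5 − 1 = 4
  item 8: 5 − 0 = 5
  item 10: 5 − 5 = 0
  item 11: 5 − 0 = 5
  item 12: 5 − 2 = 3
  item 14: 5 − 4 = 1
Scored responses: 5, 5, 4, 4, 4, 3, 3, 5, 1, 0, 5, 3, 3, 1, 0, 5, 1, 4, 1
Total = 5 + 5 + 4 + 4 + 4 + 3 + 3 + 5 + 1 + 0 + 5 + 3 + 3 + 1 + 0 + 5 + 1 + 4 + 1 = 57

57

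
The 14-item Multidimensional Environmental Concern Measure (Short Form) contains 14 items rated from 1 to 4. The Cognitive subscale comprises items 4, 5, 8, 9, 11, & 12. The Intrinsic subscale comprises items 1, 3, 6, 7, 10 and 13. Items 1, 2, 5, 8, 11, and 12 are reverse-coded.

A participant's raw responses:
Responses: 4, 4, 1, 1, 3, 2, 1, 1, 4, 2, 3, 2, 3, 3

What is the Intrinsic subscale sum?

10

Intrinsic items: 1, 3, 6, 7, 10, 13.
Of these, item 1 is reverse-coded; reversed = (1+4) − raw = 5 − raw.
  item 1: 5 − 4 = 1
  item 3: 1
  item 6: 2
  item 7: 1
  item 10: 2
  item 13: 3
Sum = 1 + 1 + 2 + 1 + 2 + 3 = 10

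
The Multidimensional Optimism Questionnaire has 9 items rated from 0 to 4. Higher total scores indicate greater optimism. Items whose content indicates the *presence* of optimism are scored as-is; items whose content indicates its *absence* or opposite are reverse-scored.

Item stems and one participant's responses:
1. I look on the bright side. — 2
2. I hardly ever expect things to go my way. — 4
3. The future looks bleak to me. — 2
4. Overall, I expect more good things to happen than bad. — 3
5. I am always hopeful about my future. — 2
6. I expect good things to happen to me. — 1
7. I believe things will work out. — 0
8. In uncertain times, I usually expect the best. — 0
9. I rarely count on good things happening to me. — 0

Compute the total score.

14

Items 2, 3, 9 describe the absence/opposite of optimism → reverse-score.
on a 0–4 scale, reversed = 4 − raw.
  item 1: 2
  item 2: 4 − 4 = 0
  item 3: 4 − 2 = 2
  item 4: 3
  item 5: 2
  item 6: 1
  item 7: 0
  item 8: 0
  item 9: 4 − 0 = 4
Total = 2 + 0 + 2 + 3 + 2 + 1 + 0 + 0 + 4 = 14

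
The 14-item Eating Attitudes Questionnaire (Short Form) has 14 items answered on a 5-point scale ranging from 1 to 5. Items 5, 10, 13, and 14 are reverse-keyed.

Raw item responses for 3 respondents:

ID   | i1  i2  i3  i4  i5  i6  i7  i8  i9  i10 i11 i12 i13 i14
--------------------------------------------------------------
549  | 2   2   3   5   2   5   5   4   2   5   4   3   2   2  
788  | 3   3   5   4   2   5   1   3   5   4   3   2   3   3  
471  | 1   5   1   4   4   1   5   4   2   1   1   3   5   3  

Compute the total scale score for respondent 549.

48

Respondent 549 raw: 2, 2, 3, 5, 2, 5, 5, 4, 2, 5, 4, 3, 2, 2.
Reverse-coded (on a 1–5 scale, reversed = 6 − raw):
  item 1: 2
  item 2: 2
  item 3: 3
  item 4: 5
  item 5: 6 − 2 = 4
  item 6: 5
  item 7: 5
  item 8: 4
  item 9: 2
  item 10: 6 − 5 = 1
  item 11: 4
  item 12: 3
  item 13: 6 − 2 = 4
  item 14: 6 − 2 = 4
Sum = 2 + 2 + 3 + 5 + 4 + 5 + 5 + 4 + 2 + 1 + 4 + 3 + 4 + 4 = 48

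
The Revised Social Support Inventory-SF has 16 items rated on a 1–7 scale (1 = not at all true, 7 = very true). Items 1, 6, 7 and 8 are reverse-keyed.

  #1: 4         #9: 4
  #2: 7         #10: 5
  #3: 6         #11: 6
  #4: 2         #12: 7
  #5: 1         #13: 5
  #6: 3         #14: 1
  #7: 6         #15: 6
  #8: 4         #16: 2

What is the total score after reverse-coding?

Raw sum = 69. Reverse-keyed items: 1, 6, 7, 8; their raw sum = 17.
Each reversal replaces raw with 8 − raw, changing the total by 8 − 2·raw per item.
Total = 69 + 4·8 − 2·17 = 69 + 32 − 34 = 67

67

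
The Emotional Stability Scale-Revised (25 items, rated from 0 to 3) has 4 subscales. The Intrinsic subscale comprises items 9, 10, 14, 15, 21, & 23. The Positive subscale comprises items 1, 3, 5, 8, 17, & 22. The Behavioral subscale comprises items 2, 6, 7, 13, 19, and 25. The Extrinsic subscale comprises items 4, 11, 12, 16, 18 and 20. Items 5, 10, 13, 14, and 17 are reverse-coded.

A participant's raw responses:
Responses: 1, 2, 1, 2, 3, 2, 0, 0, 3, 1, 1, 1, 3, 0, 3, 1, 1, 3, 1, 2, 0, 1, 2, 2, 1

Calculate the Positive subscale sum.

5

Positive items: 1, 3, 5, 8, 17, 22.
Of these, items 5 and 17 are reverse-coded; reversed = (0+3) − raw = 3 − raw.
  item 1: 1
  item 3: 1
  item 5: 3 − 3 = 0
  item 8: 0
  item 17: 3 − 1 = 2
  item 22: 1
Sum = 1 + 1 + 0 + 0 + 2 + 1 = 5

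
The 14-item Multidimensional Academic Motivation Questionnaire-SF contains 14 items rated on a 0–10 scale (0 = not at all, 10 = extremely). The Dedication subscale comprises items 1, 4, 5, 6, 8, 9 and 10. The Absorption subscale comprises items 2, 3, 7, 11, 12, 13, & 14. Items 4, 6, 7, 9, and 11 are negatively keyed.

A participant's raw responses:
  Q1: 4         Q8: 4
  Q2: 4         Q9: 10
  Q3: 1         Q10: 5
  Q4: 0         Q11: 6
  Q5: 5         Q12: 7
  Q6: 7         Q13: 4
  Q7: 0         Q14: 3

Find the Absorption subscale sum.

33

Absorption items: 2, 3, 7, 11, 12, 13, 14.
Of these, items 7 and 11 are negatively keyed; on a 0–10 scale, reversed = 10 − raw.
  item 2: 4
  item 3: 1
  item 7: 10 − 0 = 10
  item 11: 10 − 6 = 4
  item 12: 7
  item 13: 4
  item 14: 3
Sum = 4 + 1 + 10 + 4 + 7 + 4 + 3 = 33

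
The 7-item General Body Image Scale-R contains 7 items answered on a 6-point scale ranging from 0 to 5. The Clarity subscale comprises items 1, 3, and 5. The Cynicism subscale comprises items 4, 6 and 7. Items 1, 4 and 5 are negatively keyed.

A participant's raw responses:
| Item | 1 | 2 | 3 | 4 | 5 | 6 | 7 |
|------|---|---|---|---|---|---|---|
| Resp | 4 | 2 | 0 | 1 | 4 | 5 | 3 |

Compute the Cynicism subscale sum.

12

Cynicism items: 4, 6, 7.
Of these, item 4 is negatively keyed; reversed = (0+5) − raw = 5 − raw.
  item 4: 5 − 1 = 4
  item 6: 5
  item 7: 3
Sum = 4 + 5 + 3 = 12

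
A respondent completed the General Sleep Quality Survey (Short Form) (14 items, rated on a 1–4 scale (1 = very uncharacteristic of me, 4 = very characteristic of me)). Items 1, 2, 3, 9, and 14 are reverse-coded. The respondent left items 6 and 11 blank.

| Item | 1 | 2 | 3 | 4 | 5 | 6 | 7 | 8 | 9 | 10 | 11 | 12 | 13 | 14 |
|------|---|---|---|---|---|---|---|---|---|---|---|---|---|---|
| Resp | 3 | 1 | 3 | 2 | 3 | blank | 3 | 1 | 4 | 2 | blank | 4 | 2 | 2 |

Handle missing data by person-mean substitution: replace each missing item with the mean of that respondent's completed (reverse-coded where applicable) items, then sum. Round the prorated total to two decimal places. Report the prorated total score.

33.83

Reverse-coded (reversed = (1+4) − raw = 5 − raw):
  item 1: 5 − 3 = 2
  item 2: 5 − 1 = 4
  item 3: 5 − 3 = 2
  item 9: 5 − 4 = 1
  item 14: 5 − 2 = 3
Completed scored items (12 of 14): 2, 4, 2, 2, 3, 3, 1, 1, 2, 4, 2, 3; sum = 29.
Person mean = 29 / 12 ≈ 2.4167
Prorated total = (29 / 12) × 14 = 33.83 (to 2 dp)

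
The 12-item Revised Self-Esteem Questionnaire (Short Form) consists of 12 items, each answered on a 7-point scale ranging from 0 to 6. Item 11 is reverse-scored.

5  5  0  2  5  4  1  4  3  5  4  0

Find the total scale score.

36

Apply reverse scoring (reverse-coded value = 6 − response):
  item 11: 6 − 4 = 2
After reverse-coding: 5, 5, 0, 2, 5, 4, 1, 4, 3, 5, 2, 0
Total = 5 + 5 + 0 + 2 + 5 + 4 + 1 + 4 + 3 + 5 + 2 + 0 = 36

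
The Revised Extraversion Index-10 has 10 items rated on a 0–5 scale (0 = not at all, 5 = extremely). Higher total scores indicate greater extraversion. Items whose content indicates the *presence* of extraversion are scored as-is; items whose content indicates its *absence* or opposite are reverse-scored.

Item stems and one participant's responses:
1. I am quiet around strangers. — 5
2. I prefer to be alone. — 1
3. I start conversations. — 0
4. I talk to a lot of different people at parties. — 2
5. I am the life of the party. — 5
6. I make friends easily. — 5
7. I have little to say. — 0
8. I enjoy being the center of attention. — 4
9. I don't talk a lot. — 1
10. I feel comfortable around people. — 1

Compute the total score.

30

Items 1, 2, 7, 9 describe the absence/opposite of extraversion → reverse-score.
on a 0–5 scale, reversed = 5 − raw.
  item 1: 5 − 5 = 0
  item 2: 5 − 1 = 4
  item 3: 0
  item 4: 2
  item 5: 5
  item 6: 5
  item 7: 5 − 0 = 5
  item 8: 4
  item 9: 5 − 1 = 4
  item 10: 1
Total = 0 + 4 + 0 + 2 + 5 + 5 + 5 + 4 + 4 + 1 = 30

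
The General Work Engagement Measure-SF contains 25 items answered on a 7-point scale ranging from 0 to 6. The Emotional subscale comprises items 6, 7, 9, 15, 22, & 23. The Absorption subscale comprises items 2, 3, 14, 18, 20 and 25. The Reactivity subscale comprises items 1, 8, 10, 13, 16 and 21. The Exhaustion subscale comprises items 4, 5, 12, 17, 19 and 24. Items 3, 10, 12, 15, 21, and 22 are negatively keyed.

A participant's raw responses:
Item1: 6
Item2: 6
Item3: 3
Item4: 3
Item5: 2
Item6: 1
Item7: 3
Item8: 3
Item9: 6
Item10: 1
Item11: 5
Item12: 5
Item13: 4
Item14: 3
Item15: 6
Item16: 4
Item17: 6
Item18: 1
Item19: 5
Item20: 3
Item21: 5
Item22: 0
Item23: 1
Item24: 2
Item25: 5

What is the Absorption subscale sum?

21

Absorption items: 2, 3, 14, 18, 20, 25.
Of these, item 3 is negatively keyed; reversed = (0+6) − raw = 6 − raw.
  item 2: 6
  item 3: 6 − 3 = 3
  item 14: 3
  item 18: 1
  item 20: 3
  item 25: 5
Sum = 6 + 3 + 3 + 1 + 3 + 5 = 21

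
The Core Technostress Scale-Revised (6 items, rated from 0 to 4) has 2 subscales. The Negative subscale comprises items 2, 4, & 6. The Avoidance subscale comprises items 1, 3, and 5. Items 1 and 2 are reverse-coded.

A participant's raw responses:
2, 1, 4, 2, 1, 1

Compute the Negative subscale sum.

Negative items: 2, 4, 6.
Of these, item 2 is reverse-coded; on a 0–4 scale, reversed = 4 − raw.
  item 2: 4 − 1 = 3
  item 4: 2
  item 6: 1
Sum = 3 + 2 + 1 = 6

6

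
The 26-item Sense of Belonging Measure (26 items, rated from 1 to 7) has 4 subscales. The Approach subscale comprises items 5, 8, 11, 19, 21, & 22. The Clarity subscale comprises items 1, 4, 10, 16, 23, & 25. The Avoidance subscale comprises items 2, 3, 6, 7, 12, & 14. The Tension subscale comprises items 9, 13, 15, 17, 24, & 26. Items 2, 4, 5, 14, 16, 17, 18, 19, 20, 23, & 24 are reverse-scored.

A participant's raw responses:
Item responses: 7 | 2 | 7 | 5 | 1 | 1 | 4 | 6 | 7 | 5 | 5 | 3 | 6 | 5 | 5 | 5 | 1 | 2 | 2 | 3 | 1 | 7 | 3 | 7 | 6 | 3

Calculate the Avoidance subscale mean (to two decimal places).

4.00

Avoidance items: 2, 3, 6, 7, 12, 14.
Of these, items 2 and 14 are reverse-scored; reverse-coded value = 8 − response.
  item 2: 8 − 2 = 6
  item 3: 7
  item 6: 1
  item 7: 4
  item 12: 3
  item 14: 8 − 5 = 3
Sum = 6 + 7 + 1 + 4 + 3 + 3 = 24
Mean = 24 / 6 = 4.00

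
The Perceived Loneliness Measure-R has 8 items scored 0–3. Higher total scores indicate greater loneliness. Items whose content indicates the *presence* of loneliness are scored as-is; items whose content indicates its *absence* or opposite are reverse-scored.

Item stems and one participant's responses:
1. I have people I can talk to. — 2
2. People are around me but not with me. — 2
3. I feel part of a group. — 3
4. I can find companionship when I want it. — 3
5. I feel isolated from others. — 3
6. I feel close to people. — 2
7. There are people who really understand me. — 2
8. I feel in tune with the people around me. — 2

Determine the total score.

9

Items 1, 3, 4, 6, 7, 8 describe the absence/opposite of loneliness → reverse-score.
reversed = (0+3) − raw = 3 − raw.
  item 1: 3 − 2 = 1
  item 2: 2
  item 3: 3 − 3 = 0
  item 4: 3 − 3 = 0
  item 5: 3
  item 6: 3 − 2 = 1
  item 7: 3 − 2 = 1
  item 8: 3 − 2 = 1
Total = 1 + 2 + 0 + 0 + 3 + 1 + 1 + 1 = 9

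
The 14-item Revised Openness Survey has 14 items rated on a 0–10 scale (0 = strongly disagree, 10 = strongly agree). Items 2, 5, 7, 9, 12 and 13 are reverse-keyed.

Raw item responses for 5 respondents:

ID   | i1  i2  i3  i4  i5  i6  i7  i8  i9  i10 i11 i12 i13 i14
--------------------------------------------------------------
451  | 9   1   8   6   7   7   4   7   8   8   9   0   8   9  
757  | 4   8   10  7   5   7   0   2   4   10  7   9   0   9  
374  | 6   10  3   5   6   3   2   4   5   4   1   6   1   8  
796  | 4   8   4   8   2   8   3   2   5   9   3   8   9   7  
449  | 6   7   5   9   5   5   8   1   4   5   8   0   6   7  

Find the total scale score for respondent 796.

Respondent 796 raw: 4, 8, 4, 8, 2, 8, 3, 2, 5, 9, 3, 8, 9, 7.
Reverse-coded (on a 0–10 scale, reversed = 10 − raw):
  item 1: 4
  item 2: 10 − 8 = 2
  item 3: 4
  item 4: 8
  item 5: 10 − 2 = 8
  item 6: 8
  item 7: 10 − 3 = 7
  item 8: 2
  item 9: 10 − 5 = 5
  item 10: 9
  item 11: 3
  item 12: 10 − 8 = 2
  item 13: 10 − 9 = 1
  item 14: 7
Sum = 4 + 2 + 4 + 8 + 8 + 8 + 7 + 2 + 5 + 9 + 3 + 2 + 1 + 7 = 70

70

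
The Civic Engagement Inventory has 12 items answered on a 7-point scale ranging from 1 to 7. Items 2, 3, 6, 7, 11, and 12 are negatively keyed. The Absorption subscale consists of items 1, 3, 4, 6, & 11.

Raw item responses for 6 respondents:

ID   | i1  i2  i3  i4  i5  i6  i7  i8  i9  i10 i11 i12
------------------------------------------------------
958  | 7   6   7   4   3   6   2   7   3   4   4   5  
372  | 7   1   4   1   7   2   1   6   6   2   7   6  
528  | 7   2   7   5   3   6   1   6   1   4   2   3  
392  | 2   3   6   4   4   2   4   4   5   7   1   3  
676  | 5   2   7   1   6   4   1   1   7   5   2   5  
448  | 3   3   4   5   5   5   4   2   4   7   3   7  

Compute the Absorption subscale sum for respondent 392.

21

Respondent 392 raw: 2, 3, 6, 4, 4, 2, 4, 4, 5, 7, 1, 3.
Absorption items: 1, 3, 4, 6, 11.
Reverse-coded (on a 1–7 scale, reversed = 8 − raw):
  item 1: 2
  item 3: 8 − 6 = 2
  item 4: 4
  item 6: 8 − 2 = 6
  item 11: 8 − 1 = 7
Sum = 2 + 2 + 4 + 6 + 7 = 21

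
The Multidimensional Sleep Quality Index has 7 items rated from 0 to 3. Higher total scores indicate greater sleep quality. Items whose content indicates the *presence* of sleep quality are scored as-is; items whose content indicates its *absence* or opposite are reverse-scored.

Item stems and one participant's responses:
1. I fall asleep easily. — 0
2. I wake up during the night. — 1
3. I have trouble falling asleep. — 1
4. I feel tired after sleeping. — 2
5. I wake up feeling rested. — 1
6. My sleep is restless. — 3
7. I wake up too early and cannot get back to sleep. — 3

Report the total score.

Items 2, 3, 4, 6, 7 describe the absence/opposite of sleep quality → reverse-score.
reversed = (0+3) − raw = 3 − raw.
  item 1: 0
  item 2: 3 − 1 = 2
  item 3: 3 − 1 = 2
  item 4: 3 − 2 = 1
  item 5: 1
  item 6: 3 − 3 = 0
  item 7: 3 − 3 = 0
Total = 0 + 2 + 2 + 1 + 1 + 0 + 0 = 6

6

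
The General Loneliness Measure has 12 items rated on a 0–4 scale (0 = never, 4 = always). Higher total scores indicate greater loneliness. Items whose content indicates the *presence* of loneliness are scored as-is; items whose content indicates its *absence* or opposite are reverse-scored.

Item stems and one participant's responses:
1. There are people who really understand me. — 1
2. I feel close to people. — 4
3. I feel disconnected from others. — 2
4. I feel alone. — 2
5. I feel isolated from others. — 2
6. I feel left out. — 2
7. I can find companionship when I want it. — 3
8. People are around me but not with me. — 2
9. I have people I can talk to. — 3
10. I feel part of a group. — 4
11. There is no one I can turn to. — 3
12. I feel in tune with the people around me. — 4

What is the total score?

Items 1, 2, 7, 9, 10, 12 describe the absence/opposite of loneliness → reverse-score.
reversed = (0+4) − raw = 4 − raw.
  item 1: 4 − 1 = 3
  item 2: 4 − 4 = 0
  item 3: 2
  item 4: 2
  item 5: 2
  item 6: 2
  item 7: 4 − 3 = 1
  item 8: 2
  item 9: 4 − 3 = 1
  item 10: 4 − 4 = 0
  item 11: 3
  item 12: 4 − 4 = 0
Total = 3 + 0 + 2 + 2 + 2 + 2 + 1 + 2 + 1 + 0 + 3 + 0 = 18

18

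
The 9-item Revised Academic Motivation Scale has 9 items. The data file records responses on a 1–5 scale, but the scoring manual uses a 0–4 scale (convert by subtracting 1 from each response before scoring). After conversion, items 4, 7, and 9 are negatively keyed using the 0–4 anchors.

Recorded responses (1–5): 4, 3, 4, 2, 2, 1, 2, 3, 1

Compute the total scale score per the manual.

Convert to 0–4: 3, 2, 3, 1, 1, 0, 1, 2, 0
Reverse-coded (reversed = (0+4) − raw = 4 − raw):
  item 4: 4 − 1 = 3
  item 7: 4 − 1 = 3
  item 9: 4 − 0 = 4
Scored: 3, 2, 3, 3, 1, 0, 3, 2, 4
Total = 21

21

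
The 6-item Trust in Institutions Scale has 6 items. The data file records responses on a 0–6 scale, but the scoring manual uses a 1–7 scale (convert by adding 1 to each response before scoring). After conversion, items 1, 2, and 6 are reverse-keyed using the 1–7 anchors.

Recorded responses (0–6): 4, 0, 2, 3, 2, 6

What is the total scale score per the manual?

Convert to 1–7: 5, 1, 3, 4, 3, 7
Reverse-coded (reverse-coded value = 8 − response):
  item 1: 8 − 5 = 3
  item 2: 8 − 1 = 7
  item 6: 8 − 7 = 1
Scored: 3, 7, 3, 4, 3, 1
Total = 21

21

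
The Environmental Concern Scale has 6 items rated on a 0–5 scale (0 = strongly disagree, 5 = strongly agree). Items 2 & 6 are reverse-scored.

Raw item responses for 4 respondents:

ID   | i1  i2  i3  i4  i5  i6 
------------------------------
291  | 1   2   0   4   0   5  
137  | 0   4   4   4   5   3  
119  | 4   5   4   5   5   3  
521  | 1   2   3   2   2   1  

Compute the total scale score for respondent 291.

Respondent 291 raw: 1, 2, 0, 4, 0, 5.
Reverse-coded (on a 0–5 scale, reversed = 5 − raw):
  item 1: 1
  item 2: 5 − 2 = 3
  item 3: 0
  item 4: 4
  item 5: 0
  item 6: 5 − 5 = 0
Sum = 1 + 3 + 0 + 4 + 0 + 0 = 8

8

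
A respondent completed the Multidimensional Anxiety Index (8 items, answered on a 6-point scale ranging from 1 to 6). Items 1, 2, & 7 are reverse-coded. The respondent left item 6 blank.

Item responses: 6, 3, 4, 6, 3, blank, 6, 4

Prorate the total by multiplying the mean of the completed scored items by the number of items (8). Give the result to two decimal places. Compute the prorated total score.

26.29

Reverse-coded (reversed = (1+6) − raw = 7 − raw):
  item 1: 7 − 6 = 1
  item 2: 7 − 3 = 4
  item 7: 7 − 6 = 1
Completed scored items (7 of 8): 1, 4, 4, 6, 3, 1, 4; sum = 23.
Person mean = 23 / 7 ≈ 3.2857
Prorated total = (23 / 7) × 8 = 26.29 (to 2 dp)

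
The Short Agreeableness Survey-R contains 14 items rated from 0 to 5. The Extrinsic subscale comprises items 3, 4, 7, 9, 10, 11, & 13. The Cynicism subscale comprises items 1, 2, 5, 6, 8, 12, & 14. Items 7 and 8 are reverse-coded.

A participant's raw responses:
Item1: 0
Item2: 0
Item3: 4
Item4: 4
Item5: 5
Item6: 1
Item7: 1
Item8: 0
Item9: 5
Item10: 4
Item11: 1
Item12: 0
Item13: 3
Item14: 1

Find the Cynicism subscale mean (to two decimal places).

Cynicism items: 1, 2, 5, 6, 8, 12, 14.
Of these, item 8 is reverse-coded; on a 0–5 scale, reversed = 5 − raw.
  item 1: 0
  item 2: 0
  item 5: 5
  item 6: 1
  item 8: 5 − 0 = 5
  item 12: 0
  item 14: 1
Sum = 0 + 0 + 5 + 1 + 5 + 0 + 1 = 12
Mean = 12 / 7 = 1.71

1.71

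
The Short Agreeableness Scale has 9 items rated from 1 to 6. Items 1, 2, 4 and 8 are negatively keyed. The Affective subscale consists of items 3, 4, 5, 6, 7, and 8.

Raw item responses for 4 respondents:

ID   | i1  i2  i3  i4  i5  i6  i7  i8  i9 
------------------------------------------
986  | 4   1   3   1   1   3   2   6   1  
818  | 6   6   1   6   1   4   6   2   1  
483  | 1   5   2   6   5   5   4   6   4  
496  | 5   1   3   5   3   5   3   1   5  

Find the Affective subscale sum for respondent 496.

22

Respondent 496 raw: 5, 1, 3, 5, 3, 5, 3, 1, 5.
Affective items: 3, 4, 5, 6, 7, 8.
Reverse-coded (reversed = (1+6) − raw = 7 − raw):
  item 3: 3
  item 4: 7 − 5 = 2
  item 5: 3
  item 6: 5
  item 7: 3
  item 8: 7 − 1 = 6
Sum = 3 + 2 + 3 + 5 + 3 + 6 = 22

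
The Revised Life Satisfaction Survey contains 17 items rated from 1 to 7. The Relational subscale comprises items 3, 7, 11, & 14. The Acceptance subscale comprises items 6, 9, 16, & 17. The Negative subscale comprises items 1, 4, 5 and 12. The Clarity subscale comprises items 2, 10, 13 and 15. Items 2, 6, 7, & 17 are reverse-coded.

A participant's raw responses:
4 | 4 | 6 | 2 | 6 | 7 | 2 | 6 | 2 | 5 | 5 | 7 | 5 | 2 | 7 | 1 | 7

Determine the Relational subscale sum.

Relational items: 3, 7, 11, 14.
Of these, item 7 is reverse-coded; reverse-coded value = 8 − response.
  item 3: 6
  item 7: 8 − 2 = 6
  item 11: 5
  item 14: 2
Sum = 6 + 6 + 5 + 2 = 19

19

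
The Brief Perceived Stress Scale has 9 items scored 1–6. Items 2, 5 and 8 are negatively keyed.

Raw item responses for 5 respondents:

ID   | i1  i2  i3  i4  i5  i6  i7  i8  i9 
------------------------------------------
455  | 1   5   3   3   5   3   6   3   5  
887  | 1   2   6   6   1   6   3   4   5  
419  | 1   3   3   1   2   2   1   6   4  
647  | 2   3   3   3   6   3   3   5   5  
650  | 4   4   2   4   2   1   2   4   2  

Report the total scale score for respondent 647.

26

Respondent 647 raw: 2, 3, 3, 3, 6, 3, 3, 5, 5.
Reverse-coded (reverse-coded value = 7 − response):
  item 1: 2
  item 2: 7 − 3 = 4
  item 3: 3
  item 4: 3
  item 5: 7 − 6 = 1
  item 6: 3
  item 7: 3
  item 8: 7 − 5 = 2
  item 9: 5
Sum = 2 + 4 + 3 + 3 + 1 + 3 + 3 + 2 + 5 = 26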